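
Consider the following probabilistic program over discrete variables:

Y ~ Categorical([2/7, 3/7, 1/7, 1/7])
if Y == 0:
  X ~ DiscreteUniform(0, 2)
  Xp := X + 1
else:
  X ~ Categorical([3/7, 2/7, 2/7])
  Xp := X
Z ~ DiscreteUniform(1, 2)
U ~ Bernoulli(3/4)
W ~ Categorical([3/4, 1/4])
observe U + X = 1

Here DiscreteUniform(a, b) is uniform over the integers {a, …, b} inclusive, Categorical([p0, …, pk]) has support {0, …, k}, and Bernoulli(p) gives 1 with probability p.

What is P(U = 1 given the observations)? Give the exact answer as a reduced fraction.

Enumerate traces; 32 have nonzero weight after conditioning:
  (Y=0, X=0, Z=1, U=1, W=0) weight 3/112
  (Y=0, X=0, Z=1, U=1, W=1) weight 1/112
  (Y=0, X=0, Z=2, U=1, W=0) weight 3/112
  (Y=0, X=0, Z=2, U=1, W=1) weight 1/112
  (Y=0, X=1, Z=1, U=0, W=0) weight 1/112
  (Y=0, X=1, Z=1, U=0, W=1) weight 1/336
  (Y=0, X=1, Z=2, U=0, W=0) weight 1/112
  (Y=0, X=1, Z=2, U=0, W=1) weight 1/336
  … 24 more
Group by U:
  weight(U=0) = 11/147
  weight(U=1) = 59/196
Total weight = 11/147 + 59/196 = 221/588
P(U=0 | obs) = 11/147 / 221/588 = 44/221
P(U=1 | obs) = 59/196 / 221/588 = 177/221

P(U = 1 | obs) = 177/221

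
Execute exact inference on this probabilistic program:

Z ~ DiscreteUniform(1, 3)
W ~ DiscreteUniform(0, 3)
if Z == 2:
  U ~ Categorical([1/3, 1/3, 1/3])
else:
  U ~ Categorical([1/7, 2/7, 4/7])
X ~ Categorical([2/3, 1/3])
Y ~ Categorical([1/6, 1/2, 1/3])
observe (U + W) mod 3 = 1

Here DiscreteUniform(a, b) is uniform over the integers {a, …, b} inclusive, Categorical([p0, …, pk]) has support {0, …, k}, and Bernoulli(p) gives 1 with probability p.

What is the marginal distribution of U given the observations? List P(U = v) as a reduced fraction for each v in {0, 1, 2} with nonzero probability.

Enumerate traces; 72 have nonzero weight after conditioning:
  (Z=1, W=0, U=1, X=0, Y=0) weight 1/378
  (Z=1, W=0, U=1, X=0, Y=1) weight 1/126
  (Z=1, W=0, U=1, X=0, Y=2) weight 1/189
  (Z=1, W=0, U=1, X=1, Y=0) weight 1/756
  (Z=1, W=0, U=1, X=1, Y=1) weight 1/252
  (Z=1, W=0, U=1, X=1, Y=2) weight 1/378
  (Z=1, W=1, U=0, X=0, Y=0) weight 1/756
  (Z=1, W=1, U=0, X=0, Y=1) weight 1/252
  (Z=1, W=2, U=2, X=0, Y=0) weight 1/189
  … 63 more
Group by U:
  weight(U=0) = 13/252
  weight(U=1) = 19/126
  weight(U=2) = 31/252
Total weight = 13/252 + 19/126 + 31/252 = 41/126
P(U=0 | obs) = 13/252 / 41/126 = 13/82
P(U=1 | obs) = 19/126 / 41/126 = 19/41
P(U=2 | obs) = 31/252 / 41/126 = 31/82

P(U=0) = 13/82, P(U=1) = 19/41, P(U=2) = 31/82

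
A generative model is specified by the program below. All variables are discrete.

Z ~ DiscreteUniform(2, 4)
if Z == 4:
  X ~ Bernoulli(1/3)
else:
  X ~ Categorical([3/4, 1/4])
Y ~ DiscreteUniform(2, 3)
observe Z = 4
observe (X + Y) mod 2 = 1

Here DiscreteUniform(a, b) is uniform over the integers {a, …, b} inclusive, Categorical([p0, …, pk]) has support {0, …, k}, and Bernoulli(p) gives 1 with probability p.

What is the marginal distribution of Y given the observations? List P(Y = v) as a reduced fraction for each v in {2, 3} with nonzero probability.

P(Y=2) = 1/3, P(Y=3) = 2/3

Enumerate traces; 2 have nonzero weight after conditioning:
  (Z=4, X=0, Y=3) weight 1/9
  (Z=4, X=1, Y=2) weight 1/18
Group by Y:
  weight(Y=2) = 1/18
  weight(Y=3) = 1/9
Total weight = 1/18 + 1/9 = 1/6
P(Y=2 | obs) = 1/18 / 1/6 = 1/3
P(Y=3 | obs) = 1/9 / 1/6 = 2/3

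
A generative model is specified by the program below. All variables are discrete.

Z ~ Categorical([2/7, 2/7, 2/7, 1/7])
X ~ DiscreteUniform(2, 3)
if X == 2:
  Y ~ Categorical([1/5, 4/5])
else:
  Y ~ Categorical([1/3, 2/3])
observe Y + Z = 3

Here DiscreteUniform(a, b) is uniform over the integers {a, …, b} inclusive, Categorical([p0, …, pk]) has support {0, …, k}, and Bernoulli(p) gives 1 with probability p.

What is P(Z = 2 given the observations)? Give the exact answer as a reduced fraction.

Enumerate traces; 4 have nonzero weight after conditioning:
  (Z=2, X=2, Y=1) weight 4/35
  (Z=2, X=3, Y=1) weight 2/21
  (Z=3, X=2, Y=0) weight 1/70
  (Z=3, X=3, Y=0) weight 1/42
Group by Z:
  weight(Z=2) = 22/105
  weight(Z=3) = 4/105
Total weight = 22/105 + 4/105 = 26/105
P(Z=2 | obs) = 22/105 / 26/105 = 11/13
P(Z=3 | obs) = 4/105 / 26/105 = 2/13

P(Z = 2 | obs) = 11/13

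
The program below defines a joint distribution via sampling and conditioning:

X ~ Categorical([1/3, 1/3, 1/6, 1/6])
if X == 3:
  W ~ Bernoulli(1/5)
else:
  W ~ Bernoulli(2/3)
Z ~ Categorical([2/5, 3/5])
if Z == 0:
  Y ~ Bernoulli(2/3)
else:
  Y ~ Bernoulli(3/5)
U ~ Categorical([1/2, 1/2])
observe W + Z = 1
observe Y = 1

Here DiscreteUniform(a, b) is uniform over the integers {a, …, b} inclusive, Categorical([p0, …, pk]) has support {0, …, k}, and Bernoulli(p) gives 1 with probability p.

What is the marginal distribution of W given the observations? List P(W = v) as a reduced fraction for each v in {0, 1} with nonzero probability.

P(W=0) = 999/2059, P(W=1) = 1060/2059

Enumerate traces; 16 have nonzero weight after conditioning:
  (X=0, W=0, Z=1, Y=1, U=0) weight 1/50
  (X=0, W=0, Z=1, Y=1, U=1) weight 1/50
  (X=0, W=1, Z=0, Y=1, U=0) weight 4/135
  (X=0, W=1, Z=0, Y=1, U=1) weight 4/135
  (X=1, W=0, Z=1, Y=1, U=0) weight 1/50
  (X=1, W=0, Z=1, Y=1, U=1) weight 1/50
  (X=1, W=1, Z=0, Y=1, U=0) weight 4/135
  (X=1, W=1, Z=0, Y=1, U=1) weight 4/135
  … 8 more
Group by W:
  weight(W=0) = 37/250
  weight(W=1) = 106/675
Total weight = 37/250 + 106/675 = 2059/6750
P(W=0 | obs) = 37/250 / 2059/6750 = 999/2059
P(W=1 | obs) = 106/675 / 2059/6750 = 1060/2059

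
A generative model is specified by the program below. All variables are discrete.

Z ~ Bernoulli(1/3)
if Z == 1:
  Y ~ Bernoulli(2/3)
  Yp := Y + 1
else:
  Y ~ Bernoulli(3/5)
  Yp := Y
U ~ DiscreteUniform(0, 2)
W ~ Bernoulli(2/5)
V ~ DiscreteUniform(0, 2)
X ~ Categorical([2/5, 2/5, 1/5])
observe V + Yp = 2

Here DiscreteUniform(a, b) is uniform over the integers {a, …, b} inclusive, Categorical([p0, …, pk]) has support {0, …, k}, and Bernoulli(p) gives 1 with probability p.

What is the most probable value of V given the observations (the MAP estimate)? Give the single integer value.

argmax_v P(V = v | obs) = 1

Enumerate traces; 72 have nonzero weight after conditioning:
  (Z=0, Y=0, U=0, W=0, V=2, X=0) weight 8/1125
  (Z=0, Y=0, U=0, W=0, V=2, X=1) weight 8/1125
  (Z=0, Y=0, U=0, W=0, V=2, X=2) weight 4/1125
  (Z=0, Y=0, U=0, W=1, V=2, X=0) weight 16/3375
  (Z=0, Y=0, U=0, W=1, V=2, X=1) weight 16/3375
  (Z=0, Y=0, U=0, W=1, V=2, X=2) weight 8/3375
  (Z=0, Y=0, U=1, W=0, V=2, X=0) weight 8/1125
  (Z=0, Y=0, U=1, W=0, V=2, X=1) weight 8/1125
  (Z=0, Y=1, U=0, W=0, V=1, X=0) weight 4/375
  (Z=1, Y=1, U=0, W=0, V=0, X=0) weight 4/675
  … 62 more
Group by V:
  weight(V=0) = 2/27
  weight(V=1) = 23/135
  weight(V=2) = 4/45
Total weight = 2/27 + 23/135 + 4/45 = 1/3
P(V=0 | obs) = 2/27 / 1/3 = 2/9
P(V=1 | obs) = 23/135 / 1/3 = 23/45
P(V=2 | obs) = 4/45 / 1/3 = 4/15
argmax = 1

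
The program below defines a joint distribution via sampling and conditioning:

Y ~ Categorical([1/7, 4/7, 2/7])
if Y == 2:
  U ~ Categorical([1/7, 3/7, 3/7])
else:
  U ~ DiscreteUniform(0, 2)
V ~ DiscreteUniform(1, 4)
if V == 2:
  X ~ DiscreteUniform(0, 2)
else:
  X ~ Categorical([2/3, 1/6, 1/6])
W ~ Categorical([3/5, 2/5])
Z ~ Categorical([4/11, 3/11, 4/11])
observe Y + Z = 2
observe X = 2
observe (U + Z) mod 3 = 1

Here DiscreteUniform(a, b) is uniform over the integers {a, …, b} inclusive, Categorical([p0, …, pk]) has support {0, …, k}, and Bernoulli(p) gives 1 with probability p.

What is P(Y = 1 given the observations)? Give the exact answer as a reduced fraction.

Enumerate traces; 24 have nonzero weight after conditioning:
  (Y=0, U=2, V=1, X=2, W=0, Z=2) weight 1/2310
  (Y=0, U=2, V=1, X=2, W=1, Z=2) weight 1/3465
  (Y=0, U=2, V=2, X=2, W=0, Z=2) weight 1/1155
  (Y=0, U=2, V=2, X=2, W=1, Z=2) weight 2/3465
  (Y=0, U=2, V=3, X=2, W=0, Z=2) weight 1/2310
  (Y=0, U=2, V=3, X=2, W=1, Z=2) weight 1/3465
  (Y=0, U=2, V=4, X=2, W=0, Z=2) weight 1/2310
  (Y=0, U=2, V=4, X=2, W=1, Z=2) weight 1/3465
  (Y=1, U=0, V=1, X=2, W=0, Z=1) weight 1/770
  (Y=2, U=1, V=1, X=2, W=0, Z=0) weight 3/2695
  … 14 more
Group by Y:
  weight(Y=0) = 5/1386
  weight(Y=1) = 5/462
  weight(Y=2) = 5/539
Total weight = 5/1386 + 5/462 + 5/539 = 115/4851
P(Y=0 | obs) = 5/1386 / 115/4851 = 7/46
P(Y=1 | obs) = 5/462 / 115/4851 = 21/46
P(Y=2 | obs) = 5/539 / 115/4851 = 9/23

P(Y = 1 | obs) = 21/46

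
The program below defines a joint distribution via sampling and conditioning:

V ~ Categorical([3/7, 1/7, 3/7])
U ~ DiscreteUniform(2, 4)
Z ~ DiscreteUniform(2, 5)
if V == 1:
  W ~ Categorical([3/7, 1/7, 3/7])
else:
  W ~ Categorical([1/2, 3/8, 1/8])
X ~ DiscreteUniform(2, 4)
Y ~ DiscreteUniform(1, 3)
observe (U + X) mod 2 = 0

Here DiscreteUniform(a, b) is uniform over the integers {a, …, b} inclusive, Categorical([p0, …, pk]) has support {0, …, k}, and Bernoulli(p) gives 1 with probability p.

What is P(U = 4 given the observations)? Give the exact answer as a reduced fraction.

Enumerate traces; 540 have nonzero weight after conditioning:
  (V=0, U=2, Z=2, W=0, X=2, Y=1) weight 1/504
  (V=0, U=2, Z=2, W=0, X=2, Y=2) weight 1/504
  (V=0, U=2, Z=2, W=0, X=2, Y=3) weight 1/504
  (V=0, U=2, Z=2, W=0, X=4, Y=1) weight 1/504
  (V=0, U=2, Z=2, W=0, X=4, Y=2) weight 1/504
  (V=0, U=2, Z=2, W=0, X=4, Y=3) weight 1/504
  (V=0, U=2, Z=2, W=1, X=2, Y=1) weight 1/672
  (V=0, U=2, Z=2, W=1, X=2, Y=2) weight 1/672
  (V=0, U=3, Z=2, W=0, X=3, Y=1) weight 1/504
  (V=0, U=4, Z=2, W=0, X=2, Y=1) weight 1/504
  … 530 more
Group by U:
  weight(U=2) = 2/9
  weight(U=3) = 1/9
  weight(U=4) = 2/9
Total weight = 2/9 + 1/9 + 2/9 = 5/9
P(U=2 | obs) = 2/9 / 5/9 = 2/5
P(U=3 | obs) = 1/9 / 5/9 = 1/5
P(U=4 | obs) = 2/9 / 5/9 = 2/5

P(U = 4 | obs) = 2/5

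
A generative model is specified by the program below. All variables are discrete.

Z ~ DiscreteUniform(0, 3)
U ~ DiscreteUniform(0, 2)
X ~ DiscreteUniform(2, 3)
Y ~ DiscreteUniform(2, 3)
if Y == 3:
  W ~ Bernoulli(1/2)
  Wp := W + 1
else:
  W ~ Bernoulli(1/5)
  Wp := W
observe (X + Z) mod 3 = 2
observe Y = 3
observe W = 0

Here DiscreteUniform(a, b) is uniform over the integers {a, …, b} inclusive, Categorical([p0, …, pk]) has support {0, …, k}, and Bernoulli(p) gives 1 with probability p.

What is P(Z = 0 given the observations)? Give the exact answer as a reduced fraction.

P(Z = 0 | obs) = 1/3

Enumerate traces; 9 have nonzero weight after conditioning:
  (Z=0, U=0, X=2, Y=3, W=0) weight 1/96
  (Z=0, U=1, X=2, Y=3, W=0) weight 1/96
  (Z=0, U=2, X=2, Y=3, W=0) weight 1/96
  (Z=2, U=0, X=3, Y=3, W=0) weight 1/96
  (Z=2, U=1, X=3, Y=3, W=0) weight 1/96
  (Z=2, U=2, X=3, Y=3, W=0) weight 1/96
  (Z=3, U=0, X=2, Y=3, W=0) weight 1/96
  (Z=3, U=1, X=2, Y=3, W=0) weight 1/96
  … 1 more
Group by Z:
  weight(Z=0) = 1/32
  weight(Z=2) = 1/32
  weight(Z=3) = 1/32
Total weight = 1/32 + 1/32 + 1/32 = 3/32
P(Z=0 | obs) = 1/32 / 3/32 = 1/3
P(Z=2 | obs) = 1/32 / 3/32 = 1/3
P(Z=3 | obs) = 1/32 / 3/32 = 1/3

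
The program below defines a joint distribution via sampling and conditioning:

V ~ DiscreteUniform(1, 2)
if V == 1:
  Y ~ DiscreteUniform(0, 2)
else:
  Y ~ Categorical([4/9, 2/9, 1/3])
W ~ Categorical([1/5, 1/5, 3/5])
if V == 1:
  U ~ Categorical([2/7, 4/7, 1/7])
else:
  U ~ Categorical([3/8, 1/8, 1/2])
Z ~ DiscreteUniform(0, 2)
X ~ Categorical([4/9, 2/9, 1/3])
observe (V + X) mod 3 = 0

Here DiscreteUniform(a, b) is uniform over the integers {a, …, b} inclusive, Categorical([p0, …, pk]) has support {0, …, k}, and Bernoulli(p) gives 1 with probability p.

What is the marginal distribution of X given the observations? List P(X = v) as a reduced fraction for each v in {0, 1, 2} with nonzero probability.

Enumerate traces; 162 have nonzero weight after conditioning:
  (V=1, Y=0, W=0, U=0, Z=0, X=2) weight 1/945
  (V=1, Y=0, W=0, U=0, Z=1, X=2) weight 1/945
  (V=1, Y=0, W=0, U=0, Z=2, X=2) weight 1/945
  (V=1, Y=0, W=0, U=1, Z=0, X=2) weight 2/945
  (V=1, Y=0, W=0, U=1, Z=1, X=2) weight 2/945
  (V=1, Y=0, W=0, U=1, Z=2, X=2) weight 2/945
  (V=1, Y=0, W=0, U=2, Z=0, X=2) weight 1/1890
  (V=1, Y=0, W=0, U=2, Z=1, X=2) weight 1/1890
  (V=2, Y=0, W=0, U=0, Z=0, X=1) weight 1/810
  … 153 more
Group by X:
  weight(X=1) = 1/9
  weight(X=2) = 1/6
Total weight = 1/9 + 1/6 = 5/18
P(X=1 | obs) = 1/9 / 5/18 = 2/5
P(X=2 | obs) = 1/6 / 5/18 = 3/5

P(X=1) = 2/5, P(X=2) = 3/5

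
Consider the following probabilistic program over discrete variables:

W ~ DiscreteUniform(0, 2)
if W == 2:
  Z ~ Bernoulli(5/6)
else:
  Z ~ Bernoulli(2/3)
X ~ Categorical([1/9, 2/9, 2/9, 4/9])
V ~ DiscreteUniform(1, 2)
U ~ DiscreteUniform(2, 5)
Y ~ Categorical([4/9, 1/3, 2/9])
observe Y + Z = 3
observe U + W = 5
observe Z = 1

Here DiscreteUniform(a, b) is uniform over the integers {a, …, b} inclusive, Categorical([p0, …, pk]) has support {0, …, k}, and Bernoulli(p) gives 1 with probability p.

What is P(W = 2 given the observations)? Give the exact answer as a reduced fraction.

P(W = 2 | obs) = 5/13

Enumerate traces; 24 have nonzero weight after conditioning:
  (W=0, Z=1, X=0, V=1, U=5, Y=2) weight 1/1458
  (W=0, Z=1, X=0, V=2, U=5, Y=2) weight 1/1458
  (W=0, Z=1, X=1, V=1, U=5, Y=2) weight 1/729
  (W=0, Z=1, X=1, V=2, U=5, Y=2) weight 1/729
  (W=0, Z=1, X=2, V=1, U=5, Y=2) weight 1/729
  (W=0, Z=1, X=2, V=2, U=5, Y=2) weight 1/729
  (W=0, Z=1, X=3, V=1, U=5, Y=2) weight 2/729
  (W=0, Z=1, X=3, V=2, U=5, Y=2) weight 2/729
  (W=1, Z=1, X=0, V=1, U=4, Y=2) weight 1/1458
  (W=2, Z=1, X=0, V=1, U=3, Y=2) weight 5/5832
  … 14 more
Group by W:
  weight(W=0) = 1/81
  weight(W=1) = 1/81
  weight(W=2) = 5/324
Total weight = 1/81 + 1/81 + 5/324 = 13/324
P(W=0 | obs) = 1/81 / 13/324 = 4/13
P(W=1 | obs) = 1/81 / 13/324 = 4/13
P(W=2 | obs) = 5/324 / 13/324 = 5/13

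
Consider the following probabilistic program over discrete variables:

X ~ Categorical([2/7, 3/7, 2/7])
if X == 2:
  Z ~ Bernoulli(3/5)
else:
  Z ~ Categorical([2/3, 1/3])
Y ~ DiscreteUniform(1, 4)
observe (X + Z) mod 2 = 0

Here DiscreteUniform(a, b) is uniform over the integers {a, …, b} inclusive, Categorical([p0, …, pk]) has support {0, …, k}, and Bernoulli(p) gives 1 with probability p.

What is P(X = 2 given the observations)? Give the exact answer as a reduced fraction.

Enumerate traces; 12 have nonzero weight after conditioning:
  (X=0, Z=0, Y=1) weight 1/21
  (X=0, Z=0, Y=2) weight 1/21
  (X=0, Z=0, Y=3) weight 1/21
  (X=0, Z=0, Y=4) weight 1/21
  (X=1, Z=1, Y=1) weight 1/28
  (X=1, Z=1, Y=2) weight 1/28
  (X=1, Z=1, Y=3) weight 1/28
  (X=1, Z=1, Y=4) weight 1/28
  (X=2, Z=0, Y=1) weight 1/35
  … 3 more
Group by X:
  weight(X=0) = 4/21
  weight(X=1) = 1/7
  weight(X=2) = 4/35
Total weight = 4/21 + 1/7 + 4/35 = 47/105
P(X=0 | obs) = 4/21 / 47/105 = 20/47
P(X=1 | obs) = 1/7 / 47/105 = 15/47
P(X=2 | obs) = 4/35 / 47/105 = 12/47

P(X = 2 | obs) = 12/47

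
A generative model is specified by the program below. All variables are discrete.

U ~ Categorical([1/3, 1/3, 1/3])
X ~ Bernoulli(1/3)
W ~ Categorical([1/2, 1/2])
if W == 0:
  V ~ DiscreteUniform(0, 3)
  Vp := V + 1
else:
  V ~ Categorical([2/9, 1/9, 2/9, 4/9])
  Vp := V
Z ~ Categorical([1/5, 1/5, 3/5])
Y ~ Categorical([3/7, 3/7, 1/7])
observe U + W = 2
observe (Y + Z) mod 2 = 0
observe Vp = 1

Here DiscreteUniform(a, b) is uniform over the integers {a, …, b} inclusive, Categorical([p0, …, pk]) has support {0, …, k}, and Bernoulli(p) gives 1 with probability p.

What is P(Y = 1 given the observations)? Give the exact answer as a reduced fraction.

Enumerate traces; 20 have nonzero weight after conditioning:
  (U=1, X=0, W=1, V=1, Z=0, Y=0) weight 1/945
  (U=1, X=0, W=1, V=1, Z=0, Y=2) weight 1/2835
  (U=1, X=0, W=1, V=1, Z=1, Y=1) weight 1/945
  (U=1, X=0, W=1, V=1, Z=2, Y=0) weight 1/315
  (U=1, X=0, W=1, V=1, Z=2, Y=2) weight 1/945
  (U=1, X=1, W=1, V=1, Z=0, Y=0) weight 1/1890
  (U=1, X=1, W=1, V=1, Z=0, Y=2) weight 1/5670
  (U=1, X=1, W=1, V=1, Z=1, Y=1) weight 1/1890
  … 12 more
Group by Y:
  weight(Y=0) = 13/630
  weight(Y=1) = 13/2520
  weight(Y=2) = 13/1890
Total weight = 13/630 + 13/2520 + 13/1890 = 247/7560
P(Y=0 | obs) = 13/630 / 247/7560 = 12/19
P(Y=1 | obs) = 13/2520 / 247/7560 = 3/19
P(Y=2 | obs) = 13/1890 / 247/7560 = 4/19

P(Y = 1 | obs) = 3/19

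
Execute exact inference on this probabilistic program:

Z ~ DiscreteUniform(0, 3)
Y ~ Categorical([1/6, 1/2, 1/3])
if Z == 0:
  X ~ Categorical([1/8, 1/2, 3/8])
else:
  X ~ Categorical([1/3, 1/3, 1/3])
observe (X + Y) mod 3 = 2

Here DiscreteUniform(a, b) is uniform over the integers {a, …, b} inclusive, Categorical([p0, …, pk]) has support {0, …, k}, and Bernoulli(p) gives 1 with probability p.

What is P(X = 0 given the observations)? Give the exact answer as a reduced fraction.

P(X = 0 | obs) = 18/65

Enumerate traces; 12 have nonzero weight after conditioning:
  (Z=0, Y=0, X=2) weight 1/64
  (Z=0, Y=1, X=1) weight 1/16
  (Z=0, Y=2, X=0) weight 1/96
  (Z=1, Y=0, X=2) weight 1/72
  (Z=1, Y=1, X=1) weight 1/24
  (Z=1, Y=2, X=0) weight 1/36
  (Z=2, Y=0, X=2) weight 1/72
  (Z=2, Y=1, X=1) weight 1/24
  … 4 more
Group by X:
  weight(X=0) = 3/32
  weight(X=1) = 3/16
  weight(X=2) = 11/192
Total weight = 3/32 + 3/16 + 11/192 = 65/192
P(X=0 | obs) = 3/32 / 65/192 = 18/65
P(X=1 | obs) = 3/16 / 65/192 = 36/65
P(X=2 | obs) = 11/192 / 65/192 = 11/65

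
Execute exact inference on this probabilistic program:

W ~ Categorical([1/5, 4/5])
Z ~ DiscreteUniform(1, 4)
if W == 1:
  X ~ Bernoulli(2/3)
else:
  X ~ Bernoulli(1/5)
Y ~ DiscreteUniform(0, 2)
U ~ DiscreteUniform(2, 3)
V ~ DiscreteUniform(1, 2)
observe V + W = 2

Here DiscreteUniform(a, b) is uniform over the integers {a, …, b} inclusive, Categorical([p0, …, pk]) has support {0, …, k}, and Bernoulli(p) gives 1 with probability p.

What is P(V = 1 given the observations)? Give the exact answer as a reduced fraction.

P(V = 1 | obs) = 4/5

Enumerate traces; 96 have nonzero weight after conditioning:
  (W=0, Z=1, X=0, Y=0, U=2, V=2) weight 1/300
  (W=0, Z=1, X=0, Y=0, U=3, V=2) weight 1/300
  (W=0, Z=1, X=0, Y=1, U=2, V=2) weight 1/300
  (W=0, Z=1, X=0, Y=1, U=3, V=2) weight 1/300
  (W=0, Z=1, X=0, Y=2, U=2, V=2) weight 1/300
  (W=0, Z=1, X=0, Y=2, U=3, V=2) weight 1/300
  (W=0, Z=1, X=1, Y=0, U=2, V=2) weight 1/1200
  (W=0, Z=1, X=1, Y=0, U=3, V=2) weight 1/1200
  (W=1, Z=1, X=0, Y=0, U=2, V=1) weight 1/180
  … 87 more
Group by V:
  weight(V=1) = 2/5
  weight(V=2) = 1/10
Total weight = 2/5 + 1/10 = 1/2
P(V=1 | obs) = 2/5 / 1/2 = 4/5
P(V=2 | obs) = 1/10 / 1/2 = 1/5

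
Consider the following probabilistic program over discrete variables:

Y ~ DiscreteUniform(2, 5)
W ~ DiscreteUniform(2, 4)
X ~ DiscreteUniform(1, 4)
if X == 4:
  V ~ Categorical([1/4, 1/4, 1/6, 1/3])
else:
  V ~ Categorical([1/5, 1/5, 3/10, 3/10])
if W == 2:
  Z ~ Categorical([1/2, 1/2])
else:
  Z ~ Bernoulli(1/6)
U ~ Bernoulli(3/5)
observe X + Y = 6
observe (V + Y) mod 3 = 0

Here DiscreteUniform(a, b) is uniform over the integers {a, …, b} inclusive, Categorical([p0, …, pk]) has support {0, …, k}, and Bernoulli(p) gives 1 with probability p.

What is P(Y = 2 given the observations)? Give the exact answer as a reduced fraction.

P(Y = 2 | obs) = 1/5

Enumerate traces; 60 have nonzero weight after conditioning:
  (Y=2, W=2, X=4, V=1, Z=0, U=0) weight 1/960
  (Y=2, W=2, X=4, V=1, Z=0, U=1) weight 1/640
  (Y=2, W=2, X=4, V=1, Z=1, U=0) weight 1/960
  (Y=2, W=2, X=4, V=1, Z=1, U=1) weight 1/640
  (Y=2, W=3, X=4, V=1, Z=0, U=0) weight 1/576
  (Y=2, W=3, X=4, V=1, Z=0, U=1) weight 1/384
  (Y=2, W=3, X=4, V=1, Z=1, U=0) weight 1/2880
  (Y=2, W=3, X=4, V=1, Z=1, U=1) weight 1/1920
  (Y=3, W=2, X=3, V=0, Z=0, U=0) weight 1/1200
  (Y=4, W=2, X=2, V=2, Z=0, U=0) weight 1/800
  … 50 more
Group by Y:
  weight(Y=2) = 1/64
  weight(Y=3) = 1/32
  weight(Y=4) = 3/160
  weight(Y=5) = 1/80
Total weight = 1/64 + 1/32 + 3/160 + 1/80 = 5/64
P(Y=2 | obs) = 1/64 / 5/64 = 1/5
P(Y=3 | obs) = 1/32 / 5/64 = 2/5
P(Y=4 | obs) = 3/160 / 5/64 = 6/25
P(Y=5 | obs) = 1/80 / 5/64 = 4/25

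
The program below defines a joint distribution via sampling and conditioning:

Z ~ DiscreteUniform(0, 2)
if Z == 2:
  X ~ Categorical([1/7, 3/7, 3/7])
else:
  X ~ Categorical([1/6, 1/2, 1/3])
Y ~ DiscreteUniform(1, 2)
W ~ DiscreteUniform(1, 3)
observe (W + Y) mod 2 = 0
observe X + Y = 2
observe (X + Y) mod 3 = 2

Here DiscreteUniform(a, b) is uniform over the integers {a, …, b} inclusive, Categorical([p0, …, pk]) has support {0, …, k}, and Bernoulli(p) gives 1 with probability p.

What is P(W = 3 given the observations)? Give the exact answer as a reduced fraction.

P(W = 3 | obs) = 3/7

Enumerate traces; 9 have nonzero weight after conditioning:
  (Z=0, X=0, Y=2, W=2) weight 1/108
  (Z=0, X=1, Y=1, W=1) weight 1/36
  (Z=0, X=1, Y=1, W=3) weight 1/36
  (Z=1, X=0, Y=2, W=2) weight 1/108
  (Z=1, X=1, Y=1, W=1) weight 1/36
  (Z=1, X=1, Y=1, W=3) weight 1/36
  (Z=2, X=0, Y=2, W=2) weight 1/126
  (Z=2, X=1, Y=1, W=1) weight 1/42
  … 1 more
Group by W:
  weight(W=1) = 5/63
  weight(W=2) = 5/189
  weight(W=3) = 5/63
Total weight = 5/63 + 5/189 + 5/63 = 5/27
P(W=1 | obs) = 5/63 / 5/27 = 3/7
P(W=2 | obs) = 5/189 / 5/27 = 1/7
P(W=3 | obs) = 5/63 / 5/27 = 3/7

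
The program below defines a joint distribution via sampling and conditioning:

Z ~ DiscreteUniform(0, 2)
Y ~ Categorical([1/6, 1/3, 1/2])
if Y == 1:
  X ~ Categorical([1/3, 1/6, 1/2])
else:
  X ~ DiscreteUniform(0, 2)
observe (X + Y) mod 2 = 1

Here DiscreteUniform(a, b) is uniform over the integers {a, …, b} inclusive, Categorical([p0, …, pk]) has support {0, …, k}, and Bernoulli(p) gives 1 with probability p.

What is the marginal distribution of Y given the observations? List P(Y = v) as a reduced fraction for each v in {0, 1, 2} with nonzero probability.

Enumerate traces; 12 have nonzero weight after conditioning:
  (Z=0, Y=0, X=1) weight 1/54
  (Z=0, Y=1, X=0) weight 1/27
  (Z=0, Y=1, X=2) weight 1/18
  (Z=0, Y=2, X=1) weight 1/18
  (Z=1, Y=0, X=1) weight 1/54
  (Z=1, Y=1, X=0) weight 1/27
  (Z=1, Y=1, X=2) weight 1/18
  (Z=1, Y=2, X=1) weight 1/18
  … 4 more
Group by Y:
  weight(Y=0) = 1/18
  weight(Y=1) = 5/18
  weight(Y=2) = 1/6
Total weight = 1/18 + 5/18 + 1/6 = 1/2
P(Y=0 | obs) = 1/18 / 1/2 = 1/9
P(Y=1 | obs) = 5/18 / 1/2 = 5/9
P(Y=2 | obs) = 1/6 / 1/2 = 1/3

P(Y=0) = 1/9, P(Y=1) = 5/9, P(Y=2) = 1/3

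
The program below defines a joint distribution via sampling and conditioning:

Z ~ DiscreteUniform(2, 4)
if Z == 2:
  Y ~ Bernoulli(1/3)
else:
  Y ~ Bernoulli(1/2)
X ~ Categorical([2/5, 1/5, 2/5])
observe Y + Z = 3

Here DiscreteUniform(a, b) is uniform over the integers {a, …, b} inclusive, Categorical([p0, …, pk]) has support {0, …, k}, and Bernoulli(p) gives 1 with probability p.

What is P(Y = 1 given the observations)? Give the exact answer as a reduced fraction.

P(Y = 1 | obs) = 2/5

Enumerate traces; 6 have nonzero weight after conditioning:
  (Z=2, Y=1, X=0) weight 2/45
  (Z=2, Y=1, X=1) weight 1/45
  (Z=2, Y=1, X=2) weight 2/45
  (Z=3, Y=0, X=0) weight 1/15
  (Z=3, Y=0, X=1) weight 1/30
  (Z=3, Y=0, X=2) weight 1/15
Group by Y:
  weight(Y=0) = 1/6
  weight(Y=1) = 1/9
Total weight = 1/6 + 1/9 = 5/18
P(Y=0 | obs) = 1/6 / 5/18 = 3/5
P(Y=1 | obs) = 1/9 / 5/18 = 2/5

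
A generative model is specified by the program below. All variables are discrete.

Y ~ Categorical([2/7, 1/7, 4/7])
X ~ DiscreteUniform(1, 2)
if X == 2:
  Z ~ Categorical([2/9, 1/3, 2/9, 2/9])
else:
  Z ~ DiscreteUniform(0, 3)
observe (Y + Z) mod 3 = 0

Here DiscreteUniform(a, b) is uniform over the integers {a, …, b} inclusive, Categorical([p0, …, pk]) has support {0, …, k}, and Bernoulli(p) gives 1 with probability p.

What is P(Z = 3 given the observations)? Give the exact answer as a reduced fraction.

Enumerate traces; 8 have nonzero weight after conditioning:
  (Y=0, X=1, Z=0) weight 1/28
  (Y=0, X=1, Z=3) weight 1/28
  (Y=0, X=2, Z=0) weight 2/63
  (Y=0, X=2, Z=3) weight 2/63
  (Y=1, X=1, Z=2) weight 1/56
  (Y=1, X=2, Z=2) weight 1/63
  (Y=2, X=1, Z=1) weight 1/14
  (Y=2, X=2, Z=1) weight 2/21
Group by Z:
  weight(Z=0) = 17/252
  weight(Z=1) = 1/6
  weight(Z=2) = 17/504
  weight(Z=3) = 17/252
Total weight = 17/252 + 1/6 + 17/504 + 17/252 = 169/504
P(Z=0 | obs) = 17/252 / 169/504 = 34/169
P(Z=1 | obs) = 1/6 / 169/504 = 84/169
P(Z=2 | obs) = 17/504 / 169/504 = 17/169
P(Z=3 | obs) = 17/252 / 169/504 = 34/169

P(Z = 3 | obs) = 34/169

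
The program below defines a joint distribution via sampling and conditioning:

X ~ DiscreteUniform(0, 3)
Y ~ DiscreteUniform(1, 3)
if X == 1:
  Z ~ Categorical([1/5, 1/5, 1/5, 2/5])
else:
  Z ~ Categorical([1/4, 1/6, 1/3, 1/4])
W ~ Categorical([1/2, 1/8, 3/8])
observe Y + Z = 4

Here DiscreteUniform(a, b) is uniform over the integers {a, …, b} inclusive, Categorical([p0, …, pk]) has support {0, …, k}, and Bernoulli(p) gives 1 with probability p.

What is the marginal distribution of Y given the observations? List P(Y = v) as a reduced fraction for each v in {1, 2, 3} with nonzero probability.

Enumerate traces; 36 have nonzero weight after conditioning:
  (X=0, Y=1, Z=3, W=0) weight 1/96
  (X=0, Y=1, Z=3, W=1) weight 1/384
  (X=0, Y=1, Z=3, W=2) weight 1/128
  (X=0, Y=2, Z=2, W=0) weight 1/72
  (X=0, Y=2, Z=2, W=1) weight 1/288
  (X=0, Y=2, Z=2, W=2) weight 1/96
  (X=0, Y=3, Z=1, W=0) weight 1/144
  (X=0, Y=3, Z=1, W=1) weight 1/576
  … 28 more
Group by Y:
  weight(Y=1) = 23/240
  weight(Y=2) = 1/10
  weight(Y=3) = 7/120
Total weight = 23/240 + 1/10 + 7/120 = 61/240
P(Y=1 | obs) = 23/240 / 61/240 = 23/61
P(Y=2 | obs) = 1/10 / 61/240 = 24/61
P(Y=3 | obs) = 7/120 / 61/240 = 14/61

P(Y=1) = 23/61, P(Y=2) = 24/61, P(Y=3) = 14/61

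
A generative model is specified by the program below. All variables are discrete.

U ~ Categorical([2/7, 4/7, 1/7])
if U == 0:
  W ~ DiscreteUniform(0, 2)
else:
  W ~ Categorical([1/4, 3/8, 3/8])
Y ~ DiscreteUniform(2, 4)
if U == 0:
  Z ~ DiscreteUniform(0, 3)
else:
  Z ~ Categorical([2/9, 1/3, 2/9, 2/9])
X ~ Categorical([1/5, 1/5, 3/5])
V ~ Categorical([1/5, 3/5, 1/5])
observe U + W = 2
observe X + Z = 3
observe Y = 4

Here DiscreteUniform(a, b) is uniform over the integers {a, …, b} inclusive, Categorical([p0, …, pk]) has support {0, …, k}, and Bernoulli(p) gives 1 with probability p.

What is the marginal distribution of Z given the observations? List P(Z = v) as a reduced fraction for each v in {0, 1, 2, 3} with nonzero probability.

P(Z=1) = 81/121, P(Z=2) = 20/121, P(Z=3) = 20/121

Enumerate traces; 27 have nonzero weight after conditioning:
  (U=0, W=2, Y=4, Z=1, X=2, V=0) weight 1/1050
  (U=0, W=2, Y=4, Z=1, X=2, V=1) weight 1/350
  (U=0, W=2, Y=4, Z=1, X=2, V=2) weight 1/1050
  (U=0, W=2, Y=4, Z=2, X=1, V=0) weight 1/3150
  (U=0, W=2, Y=4, Z=2, X=1, V=1) weight 1/1050
  (U=0, W=2, Y=4, Z=2, X=1, V=2) weight 1/3150
  (U=0, W=2, Y=4, Z=3, X=0, V=0) weight 1/3150
  (U=0, W=2, Y=4, Z=3, X=0, V=1) weight 1/1050
  … 19 more
Group by Z:
  weight(Z=1) = 3/140
  weight(Z=2) = 1/189
  weight(Z=3) = 1/189
Total weight = 3/140 + 1/189 + 1/189 = 121/3780
P(Z=1 | obs) = 3/140 / 121/3780 = 81/121
P(Z=2 | obs) = 1/189 / 121/3780 = 20/121
P(Z=3 | obs) = 1/189 / 121/3780 = 20/121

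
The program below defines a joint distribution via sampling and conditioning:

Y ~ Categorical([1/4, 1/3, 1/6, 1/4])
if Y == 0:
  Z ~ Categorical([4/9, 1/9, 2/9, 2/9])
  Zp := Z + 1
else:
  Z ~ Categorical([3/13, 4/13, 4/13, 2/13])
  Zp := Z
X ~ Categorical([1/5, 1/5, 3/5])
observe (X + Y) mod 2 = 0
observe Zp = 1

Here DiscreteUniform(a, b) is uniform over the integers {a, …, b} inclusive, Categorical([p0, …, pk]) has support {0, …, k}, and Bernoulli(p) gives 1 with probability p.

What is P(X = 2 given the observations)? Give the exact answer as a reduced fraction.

Enumerate traces; 6 have nonzero weight after conditioning:
  (Y=0, Z=0, X=0) weight 1/45
  (Y=0, Z=0, X=2) weight 1/15
  (Y=1, Z=1, X=1) weight 4/195
  (Y=2, Z=1, X=0) weight 2/195
  (Y=2, Z=1, X=2) weight 2/65
  (Y=3, Z=1, X=1) weight 1/65
Group by X:
  weight(X=0) = 19/585
  weight(X=1) = 7/195
  weight(X=2) = 19/195
Total weight = 19/585 + 7/195 + 19/195 = 97/585
P(X=0 | obs) = 19/585 / 97/585 = 19/97
P(X=1 | obs) = 7/195 / 97/585 = 21/97
P(X=2 | obs) = 19/195 / 97/585 = 57/97

P(X = 2 | obs) = 57/97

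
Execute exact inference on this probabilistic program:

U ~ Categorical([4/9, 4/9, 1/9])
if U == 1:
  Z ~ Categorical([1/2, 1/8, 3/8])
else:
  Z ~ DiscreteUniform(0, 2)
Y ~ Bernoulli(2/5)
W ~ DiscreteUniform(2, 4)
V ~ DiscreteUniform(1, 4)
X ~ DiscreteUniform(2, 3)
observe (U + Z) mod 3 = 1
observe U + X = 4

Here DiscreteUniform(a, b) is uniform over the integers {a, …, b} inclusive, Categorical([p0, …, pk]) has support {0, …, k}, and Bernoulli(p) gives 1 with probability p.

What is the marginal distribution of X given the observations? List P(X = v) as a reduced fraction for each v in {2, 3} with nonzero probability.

P(X=2) = 1/7, P(X=3) = 6/7

Enumerate traces; 48 have nonzero weight after conditioning:
  (U=1, Z=0, Y=0, W=2, V=1, X=3) weight 1/180
  (U=1, Z=0, Y=0, W=2, V=2, X=3) weight 1/180
  (U=1, Z=0, Y=0, W=2, V=3, X=3) weight 1/180
  (U=1, Z=0, Y=0, W=2, V=4, X=3) weight 1/180
  (U=1, Z=0, Y=0, W=3, V=1, X=3) weight 1/180
  (U=1, Z=0, Y=0, W=3, V=2, X=3) weight 1/180
  (U=1, Z=0, Y=0, W=3, V=3, X=3) weight 1/180
  (U=1, Z=0, Y=0, W=3, V=4, X=3) weight 1/180
  (U=2, Z=2, Y=0, W=2, V=1, X=2) weight 1/1080
  … 39 more
Group by X:
  weight(X=2) = 1/54
  weight(X=3) = 1/9
Total weight = 1/54 + 1/9 = 7/54
P(X=2 | obs) = 1/54 / 7/54 = 1/7
P(X=3 | obs) = 1/9 / 7/54 = 6/7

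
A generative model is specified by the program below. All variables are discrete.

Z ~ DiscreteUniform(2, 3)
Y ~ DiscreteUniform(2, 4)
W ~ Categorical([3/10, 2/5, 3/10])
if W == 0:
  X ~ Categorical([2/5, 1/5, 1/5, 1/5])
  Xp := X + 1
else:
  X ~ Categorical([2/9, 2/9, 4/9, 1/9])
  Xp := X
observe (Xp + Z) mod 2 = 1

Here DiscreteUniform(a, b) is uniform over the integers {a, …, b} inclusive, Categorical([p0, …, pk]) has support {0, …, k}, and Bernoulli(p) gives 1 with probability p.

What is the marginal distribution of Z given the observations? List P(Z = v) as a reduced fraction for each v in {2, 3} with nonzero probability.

Enumerate traces; 36 have nonzero weight after conditioning:
  (Z=2, Y=2, W=0, X=0) weight 1/50
  (Z=2, Y=2, W=0, X=2) weight 1/100
  (Z=2, Y=2, W=1, X=1) weight 2/135
  (Z=2, Y=2, W=1, X=3) weight 1/135
  (Z=2, Y=2, W=2, X=1) weight 1/90
  (Z=2, Y=2, W=2, X=3) weight 1/180
  (Z=2, Y=3, W=0, X=0) weight 1/50
  (Z=2, Y=3, W=0, X=2) weight 1/100
  (Z=3, Y=2, W=0, X=1) weight 1/100
  … 27 more
Group by Z:
  weight(Z=2) = 31/150
  weight(Z=3) = 22/75
Total weight = 31/150 + 22/75 = 1/2
P(Z=2 | obs) = 31/150 / 1/2 = 31/75
P(Z=3 | obs) = 22/75 / 1/2 = 44/75

P(Z=2) = 31/75, P(Z=3) = 44/75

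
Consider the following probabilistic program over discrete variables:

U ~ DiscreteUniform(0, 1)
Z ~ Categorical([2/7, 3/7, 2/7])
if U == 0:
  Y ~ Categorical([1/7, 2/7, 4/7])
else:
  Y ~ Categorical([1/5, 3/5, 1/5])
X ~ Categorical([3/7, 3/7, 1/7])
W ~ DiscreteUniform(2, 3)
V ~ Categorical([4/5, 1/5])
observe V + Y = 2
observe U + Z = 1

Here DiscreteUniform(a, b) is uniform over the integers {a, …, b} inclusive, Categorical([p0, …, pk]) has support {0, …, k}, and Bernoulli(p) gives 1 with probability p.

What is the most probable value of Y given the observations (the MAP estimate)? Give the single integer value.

Enumerate traces; 24 have nonzero weight after conditioning:
  (U=0, Z=1, Y=1, X=0, W=2, V=1) weight 9/3430
  (U=0, Z=1, Y=1, X=0, W=3, V=1) weight 9/3430
  (U=0, Z=1, Y=1, X=1, W=2, V=1) weight 9/3430
  (U=0, Z=1, Y=1, X=1, W=3, V=1) weight 9/3430
  (U=0, Z=1, Y=1, X=2, W=2, V=1) weight 3/3430
  (U=0, Z=1, Y=1, X=2, W=3, V=1) weight 3/3430
  (U=0, Z=1, Y=2, X=0, W=2, V=0) weight 36/1715
  (U=0, Z=1, Y=2, X=0, W=3, V=0) weight 36/1715
  … 16 more
Group by Y:
  weight(Y=1) = 36/1225
  weight(Y=2) = 148/1225
Total weight = 36/1225 + 148/1225 = 184/1225
P(Y=1 | obs) = 36/1225 / 184/1225 = 9/46
P(Y=2 | obs) = 148/1225 / 184/1225 = 37/46
argmax = 2

argmax_v P(Y = v | obs) = 2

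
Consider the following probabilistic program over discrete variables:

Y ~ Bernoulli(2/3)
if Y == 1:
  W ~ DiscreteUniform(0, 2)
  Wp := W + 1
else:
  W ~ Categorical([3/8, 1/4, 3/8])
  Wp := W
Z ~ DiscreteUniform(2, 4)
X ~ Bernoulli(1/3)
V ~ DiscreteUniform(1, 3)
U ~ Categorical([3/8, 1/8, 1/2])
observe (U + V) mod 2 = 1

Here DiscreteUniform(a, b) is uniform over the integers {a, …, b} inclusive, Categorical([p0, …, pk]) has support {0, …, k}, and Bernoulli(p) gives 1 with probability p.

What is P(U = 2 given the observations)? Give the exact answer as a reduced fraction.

Enumerate traces; 180 have nonzero weight after conditioning:
  (Y=0, W=0, Z=2, X=0, V=1, U=0) weight 1/288
  (Y=0, W=0, Z=2, X=0, V=1, U=2) weight 1/216
  (Y=0, W=0, Z=2, X=0, V=2, U=1) weight 1/864
  (Y=0, W=0, Z=2, X=0, V=3, U=0) weight 1/288
  (Y=0, W=0, Z=2, X=0, V=3, U=2) weight 1/216
  (Y=0, W=0, Z=2, X=1, V=1, U=0) weight 1/576
  (Y=0, W=0, Z=2, X=1, V=1, U=2) weight 1/432
  (Y=0, W=0, Z=2, X=1, V=2, U=1) weight 1/1728
  … 172 more
Group by U:
  weight(U=0) = 1/4
  weight(U=1) = 1/24
  weight(U=2) = 1/3
Total weight = 1/4 + 1/24 + 1/3 = 5/8
P(U=0 | obs) = 1/4 / 5/8 = 2/5
P(U=1 | obs) = 1/24 / 5/8 = 1/15
P(U=2 | obs) = 1/3 / 5/8 = 8/15

P(U = 2 | obs) = 8/15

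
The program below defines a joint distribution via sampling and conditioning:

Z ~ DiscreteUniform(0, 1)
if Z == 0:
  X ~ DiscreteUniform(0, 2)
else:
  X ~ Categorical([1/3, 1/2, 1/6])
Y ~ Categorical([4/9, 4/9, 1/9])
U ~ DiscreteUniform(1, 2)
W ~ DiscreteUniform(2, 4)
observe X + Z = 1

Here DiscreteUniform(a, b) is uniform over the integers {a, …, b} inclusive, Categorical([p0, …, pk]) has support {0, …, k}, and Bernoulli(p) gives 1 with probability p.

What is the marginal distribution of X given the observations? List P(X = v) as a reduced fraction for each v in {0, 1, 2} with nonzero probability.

P(X=0) = 1/2, P(X=1) = 1/2

Enumerate traces; 36 have nonzero weight after conditioning:
  (Z=0, X=1, Y=0, U=1, W=2) weight 1/81
  (Z=0, X=1, Y=0, U=1, W=3) weight 1/81
  (Z=0, X=1, Y=0, U=1, W=4) weight 1/81
  (Z=0, X=1, Y=0, U=2, W=2) weight 1/81
  (Z=0, X=1, Y=0, U=2, W=3) weight 1/81
  (Z=0, X=1, Y=0, U=2, W=4) weight 1/81
  (Z=0, X=1, Y=1, U=1, W=2) weight 1/81
  (Z=0, X=1, Y=1, U=1, W=3) weight 1/81
  (Z=1, X=0, Y=0, U=1, W=2) weight 1/81
  … 27 more
Group by X:
  weight(X=0) = 1/6
  weight(X=1) = 1/6
Total weight = 1/6 + 1/6 = 1/3
P(X=0 | obs) = 1/6 / 1/3 = 1/2
P(X=1 | obs) = 1/6 / 1/3 = 1/2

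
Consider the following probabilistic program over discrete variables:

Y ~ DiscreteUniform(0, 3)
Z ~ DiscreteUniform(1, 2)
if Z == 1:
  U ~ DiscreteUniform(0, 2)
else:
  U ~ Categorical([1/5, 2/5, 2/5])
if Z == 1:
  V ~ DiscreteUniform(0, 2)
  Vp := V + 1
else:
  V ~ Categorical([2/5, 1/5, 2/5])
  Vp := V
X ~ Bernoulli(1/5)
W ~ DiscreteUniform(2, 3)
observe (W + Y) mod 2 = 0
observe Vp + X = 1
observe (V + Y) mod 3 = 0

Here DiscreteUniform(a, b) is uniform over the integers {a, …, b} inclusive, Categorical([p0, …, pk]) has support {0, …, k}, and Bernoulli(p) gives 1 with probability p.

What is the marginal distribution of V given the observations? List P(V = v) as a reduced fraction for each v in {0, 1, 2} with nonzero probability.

Enumerate traces; 15 have nonzero weight after conditioning:
  (Y=0, Z=1, U=0, V=0, X=0, W=2) weight 1/180
  (Y=0, Z=1, U=1, V=0, X=0, W=2) weight 1/180
  (Y=0, Z=1, U=2, V=0, X=0, W=2) weight 1/180
  (Y=0, Z=2, U=0, V=0, X=1, W=2) weight 1/1000
  (Y=0, Z=2, U=1, V=0, X=1, W=2) weight 1/500
  (Y=0, Z=2, U=2, V=0, X=1, W=2) weight 1/500
  (Y=2, Z=2, U=0, V=1, X=0, W=2) weight 1/500
  (Y=2, Z=2, U=1, V=1, X=0, W=2) weight 1/250
  … 7 more
Group by V:
  weight(V=0) = 13/300
  weight(V=1) = 1/100
Total weight = 13/300 + 1/100 = 4/75
P(V=0 | obs) = 13/300 / 4/75 = 13/16
P(V=1 | obs) = 1/100 / 4/75 = 3/16

P(V=0) = 13/16, P(V=1) = 3/16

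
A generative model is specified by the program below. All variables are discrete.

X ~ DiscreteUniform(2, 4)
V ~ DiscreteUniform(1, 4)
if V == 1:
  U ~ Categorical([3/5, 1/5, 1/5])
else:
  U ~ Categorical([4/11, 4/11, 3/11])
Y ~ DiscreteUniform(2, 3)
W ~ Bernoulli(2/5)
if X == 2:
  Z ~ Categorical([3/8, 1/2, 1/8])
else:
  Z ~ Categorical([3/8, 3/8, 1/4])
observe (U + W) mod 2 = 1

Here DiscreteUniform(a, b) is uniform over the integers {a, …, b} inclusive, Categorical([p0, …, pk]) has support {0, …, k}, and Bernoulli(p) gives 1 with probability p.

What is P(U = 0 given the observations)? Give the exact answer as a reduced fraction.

Enumerate traces; 216 have nonzero weight after conditioning:
  (X=2, V=1, U=0, Y=2, W=1, Z=0) weight 3/800
  (X=2, V=1, U=0, Y=2, W=1, Z=1) weight 1/200
  (X=2, V=1, U=0, Y=2, W=1, Z=2) weight 1/800
  (X=2, V=1, U=0, Y=3, W=1, Z=0) weight 3/800
  (X=2, V=1, U=0, Y=3, W=1, Z=1) weight 1/200
  (X=2, V=1, U=0, Y=3, W=1, Z=2) weight 1/800
  (X=2, V=1, U=1, Y=2, W=0, Z=0) weight 3/1600
  (X=2, V=1, U=1, Y=2, W=0, Z=1) weight 1/400
  (X=2, V=1, U=2, Y=2, W=1, Z=0) weight 1/800
  … 207 more
Group by U:
  weight(U=0) = 93/550
  weight(U=1) = 213/1100
  weight(U=2) = 28/275
Total weight = 93/550 + 213/1100 + 28/275 = 511/1100
P(U=0 | obs) = 93/550 / 511/1100 = 186/511
P(U=1 | obs) = 213/1100 / 511/1100 = 213/511
P(U=2 | obs) = 28/275 / 511/1100 = 16/73

P(U = 0 | obs) = 186/511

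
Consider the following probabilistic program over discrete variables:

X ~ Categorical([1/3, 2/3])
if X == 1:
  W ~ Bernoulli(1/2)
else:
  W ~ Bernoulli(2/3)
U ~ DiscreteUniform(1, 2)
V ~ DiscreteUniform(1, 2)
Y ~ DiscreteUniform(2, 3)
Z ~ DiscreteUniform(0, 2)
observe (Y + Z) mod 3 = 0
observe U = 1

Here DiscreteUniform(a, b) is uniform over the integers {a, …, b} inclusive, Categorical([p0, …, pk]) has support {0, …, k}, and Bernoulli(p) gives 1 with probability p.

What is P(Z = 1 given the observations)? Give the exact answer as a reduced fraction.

P(Z = 1 | obs) = 1/2

Enumerate traces; 16 have nonzero weight after conditioning:
  (X=0, W=0, U=1, V=1, Y=2, Z=1) weight 1/216
  (X=0, W=0, U=1, V=1, Y=3, Z=0) weight 1/216
  (X=0, W=0, U=1, V=2, Y=2, Z=1) weight 1/216
  (X=0, W=0, U=1, V=2, Y=3, Z=0) weight 1/216
  (X=0, W=1, U=1, V=1, Y=2, Z=1) weight 1/108
  (X=0, W=1, U=1, V=1, Y=3, Z=0) weight 1/108
  (X=0, W=1, U=1, V=2, Y=2, Z=1) weight 1/108
  (X=0, W=1, U=1, V=2, Y=3, Z=0) weight 1/108
  … 8 more
Group by Z:
  weight(Z=0) = 1/12
  weight(Z=1) = 1/12
Total weight = 1/12 + 1/12 = 1/6
P(Z=0 | obs) = 1/12 / 1/6 = 1/2
P(Z=1 | obs) = 1/12 / 1/6 = 1/2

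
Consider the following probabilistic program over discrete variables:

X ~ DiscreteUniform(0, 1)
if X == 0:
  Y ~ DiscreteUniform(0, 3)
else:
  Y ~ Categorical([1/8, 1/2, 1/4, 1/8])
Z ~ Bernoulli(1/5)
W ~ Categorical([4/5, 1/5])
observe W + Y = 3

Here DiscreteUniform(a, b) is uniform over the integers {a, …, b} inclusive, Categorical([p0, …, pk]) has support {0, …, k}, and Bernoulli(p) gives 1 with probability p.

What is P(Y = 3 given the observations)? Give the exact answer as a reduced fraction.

P(Y = 3 | obs) = 3/4

Enumerate traces; 8 have nonzero weight after conditioning:
  (X=0, Y=2, Z=0, W=1) weight 1/50
  (X=0, Y=2, Z=1, W=1) weight 1/200
  (X=0, Y=3, Z=0, W=0) weight 2/25
  (X=0, Y=3, Z=1, W=0) weight 1/50
  (X=1, Y=2, Z=0, W=1) weight 1/50
  (X=1, Y=2, Z=1, W=1) weight 1/200
  (X=1, Y=3, Z=0, W=0) weight 1/25
  (X=1, Y=3, Z=1, W=0) weight 1/100
Group by Y:
  weight(Y=2) = 1/20
  weight(Y=3) = 3/20
Total weight = 1/20 + 3/20 = 1/5
P(Y=2 | obs) = 1/20 / 1/5 = 1/4
P(Y=3 | obs) = 3/20 / 1/5 = 3/4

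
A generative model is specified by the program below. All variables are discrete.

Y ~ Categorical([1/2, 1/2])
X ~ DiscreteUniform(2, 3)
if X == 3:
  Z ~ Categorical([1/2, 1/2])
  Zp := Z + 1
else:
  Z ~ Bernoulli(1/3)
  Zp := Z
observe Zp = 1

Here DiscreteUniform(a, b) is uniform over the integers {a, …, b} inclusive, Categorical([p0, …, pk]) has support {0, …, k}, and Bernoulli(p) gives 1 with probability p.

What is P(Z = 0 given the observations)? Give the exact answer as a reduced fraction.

Enumerate traces; 4 have nonzero weight after conditioning:
  (Y=0, X=2, Z=1) weight 1/12
  (Y=0, X=3, Z=0) weight 1/8
  (Y=1, X=2, Z=1) weight 1/12
  (Y=1, X=3, Z=0) weight 1/8
Group by Z:
  weight(Z=0) = 1/4
  weight(Z=1) = 1/6
Total weight = 1/4 + 1/6 = 5/12
P(Z=0 | obs) = 1/4 / 5/12 = 3/5
P(Z=1 | obs) = 1/6 / 5/12 = 2/5

P(Z = 0 | obs) = 3/5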